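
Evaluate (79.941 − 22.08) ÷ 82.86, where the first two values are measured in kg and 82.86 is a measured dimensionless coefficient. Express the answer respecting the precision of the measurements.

79.941 kg − 22.08 kg = 57.861 kg; the difference is limited to 2 decimal places (4 s.f.).
Carrying full precision, 57.861 ÷ 82.86 = 0.69829833454… kg; 82.86 has 4 s.f., so the result keeps min(4, 4) = 4 s.f.
Rounded to 4 significant figures: 0.6983 kg.

0.6983 kg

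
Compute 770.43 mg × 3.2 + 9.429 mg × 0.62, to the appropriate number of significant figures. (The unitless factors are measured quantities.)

2.5 × 10³ mg

770.43 × 3.2 = 2465.376 → 2.5 × 10³ mg (2 s.f., last digit at the 10^2 place).
9.429 × 0.62 = 5.84598 → 5.8 mg (2 s.f., last digit at the 10^-1 place).
Sum: 2471.22198 mg; keep the coarser place, 10^2.
Result: 2.5 × 10³ mg.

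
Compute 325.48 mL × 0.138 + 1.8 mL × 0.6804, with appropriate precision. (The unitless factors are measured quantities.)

46.1 mL

325.48 × 0.138 = 44.91624 → 44.9 mL (3 s.f., last digit at the 10^-1 place).
1.8 × 0.6804 = 1.22472 → 1.2 mL (2 s.f., last digit at the 10^-1 place).
Sum: 46.14096 mL; keep the coarser place, 10^-1.
Result: 46.1 mL.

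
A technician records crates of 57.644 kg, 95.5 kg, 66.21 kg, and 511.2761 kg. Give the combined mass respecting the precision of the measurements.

730.6 kg

57.644 kg + 95.5 kg + 66.21 kg + 511.2761 kg = 730.6301 kg.
Addition/subtraction keeps the fewest decimal places: 57.644 → 3 decimal places, 95.5 → 1 decimal place, 66.21 → 2 decimal places, 511.2761 → 4 decimal places; limit is 1.
Rounded to 1 decimal place: 730.6 kg.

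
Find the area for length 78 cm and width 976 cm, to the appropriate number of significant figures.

7.6 × 10^4 cm²

area = 78 cm × 976 cm = 76128 cm².
78 has 2 significant figures; 976 has 3.
Division/multiplication keeps the fewest: 2 significant figures.
Rounded: 7.6 × 10^4 cm².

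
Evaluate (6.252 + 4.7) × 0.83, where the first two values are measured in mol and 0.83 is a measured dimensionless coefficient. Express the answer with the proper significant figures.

6.252 mol + 4.7 mol = 10.952 mol; the sum is limited to 1 decimal place (3 s.f.).
Carrying full precision, 10.952 × 0.83 = 9.09016 mol; 0.83 has 2 s.f., so the result keeps min(3, 2) = 2 s.f.
Rounded to 2 significant figures: 9.1 mol.

9.1 mol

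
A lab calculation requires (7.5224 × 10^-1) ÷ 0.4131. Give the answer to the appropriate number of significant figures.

(7.5224 × 10^-1) ÷ 0.4131 = 1.82096344711…
Multiplication/division keeps the fewest significant figures: 7.5224 × 10^-1 → 5 s.f., 0.4131 → 4 s.f.; limit is 4.
Rounded to 4 significant figures: 1.821.

1.821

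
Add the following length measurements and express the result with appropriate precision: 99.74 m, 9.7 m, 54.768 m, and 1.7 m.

99.74 m + 9.7 m + 54.768 m + 1.7 m = 165.908 m.
Addition/subtraction keeps the fewest decimal places: 99.74 → 2 decimal places, 9.7 → 1 decimal place, 54.768 → 3 decimal places, 1.7 → 1 decimal place; limit is 1.
Rounded to 1 decimal place: 165.9 m.

165.9 m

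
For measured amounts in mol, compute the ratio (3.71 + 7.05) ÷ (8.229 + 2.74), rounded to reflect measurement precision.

3.71 + 7.05 = 10.76, limited to 2 d.p. → 4 s.f.; 8.229 + 2.74 = 10.969, limited to 2 d.p. → 4 s.f.
Carrying full precision, 10.76 ÷ 10.969 = 0.980946303218…; keep min(4, 4) = 4 s.f.
Rounded to 4 significant figures: 0.9809.

0.9809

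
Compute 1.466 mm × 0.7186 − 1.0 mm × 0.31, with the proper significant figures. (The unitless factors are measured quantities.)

1.466 × 0.7186 = 1.0534676 → 1.053 mm (4 s.f., last digit at the 10^-3 place).
1.0 × 0.31 = 0.31 → 0.31 mm (2 s.f., last digit at the 10^-2 place).
Difference: 0.7434676 mm; keep the coarser place, 10^-2.
Result: 0.74 mm.

0.74 mm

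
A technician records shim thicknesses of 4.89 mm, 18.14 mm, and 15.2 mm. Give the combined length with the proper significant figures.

38.2 mm

4.89 mm + 18.14 mm + 15.2 mm = 38.23 mm.
Addition/subtraction keeps the fewest decimal places: 4.89 → 2 decimal places, 18.14 → 2 decimal places, 15.2 → 1 decimal place; limit is 1.
Rounded to 1 decimal place: 38.2 mm.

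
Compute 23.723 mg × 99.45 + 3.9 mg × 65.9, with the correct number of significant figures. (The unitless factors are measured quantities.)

2.62 × 10³ mg

23.723 × 99.45 = 2359.25235 → 2359 mg (4 s.f., last digit at the 10^0 place).
3.9 × 65.9 = 257.01 → 2.6 × 10² mg (2 s.f., last digit at the 10^1 place).
Sum: 2616.26235 mg; keep the coarser place, 10^1.
Result: 2.62 × 10³ mg.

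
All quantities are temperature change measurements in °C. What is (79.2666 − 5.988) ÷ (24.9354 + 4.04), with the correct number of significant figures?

79.2666 − 5.988 = 73.2786, limited to 3 d.p. → 5 s.f.; 24.9354 + 4.04 = 28.9754, limited to 2 d.p. → 4 s.f.
Carrying full precision, 73.2786 ÷ 28.9754 = 2.52899356005…; keep min(5, 4) = 4 s.f.
Rounded to 4 significant figures: 2.529.

2.529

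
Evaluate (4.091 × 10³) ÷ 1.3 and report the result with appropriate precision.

(4.091 × 10³) ÷ 1.3 = 3146.92307692…
Multiplication/division keeps the fewest significant figures: 4.091 × 10³ → 4 s.f., 1.3 → 2 s.f.; limit is 2.
Rounded to 2 significant figures: 3.1 × 10³.

3.1 × 10³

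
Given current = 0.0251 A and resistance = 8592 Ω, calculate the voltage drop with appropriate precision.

voltage drop = 0.0251 A × 8592 Ω = 215.6592 V.
0.0251 has 3 significant figures; 8592 has 4.
Division/multiplication keeps the fewest: 3 significant figures.
Rounded: 216 V.

216 V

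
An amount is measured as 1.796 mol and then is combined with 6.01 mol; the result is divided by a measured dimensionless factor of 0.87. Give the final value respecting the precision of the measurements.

1.796 mol + 6.01 mol = 7.806 mol; the sum is limited to 2 decimal places (3 s.f.).
Carrying full precision, 7.806 ÷ 0.87 = 8.9724137931… mol; 0.87 has 2 s.f., so the result keeps min(3, 2) = 2 s.f.
Rounded to 2 significant figures: 9.0 mol.

9.0 mol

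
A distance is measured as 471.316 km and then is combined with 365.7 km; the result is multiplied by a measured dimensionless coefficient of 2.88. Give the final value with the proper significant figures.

471.316 km + 365.7 km = 837.016 km; the sum is limited to 1 decimal place (4 s.f.).
Carrying full precision, 837.016 × 2.88 = 2410.60608 km; 2.88 has 3 s.f., so the result keeps min(4, 3) = 3 s.f.
Rounded to 3 significant figures: 2.41 × 10^3 km.

2.41 × 10^3 km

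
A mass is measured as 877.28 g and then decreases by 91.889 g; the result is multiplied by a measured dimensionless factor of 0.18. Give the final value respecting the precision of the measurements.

1.4 × 10^2 g

877.28 g − 91.889 g = 785.391 g; the difference is limited to 2 decimal places (5 s.f.).
Carrying full precision, 785.391 × 0.18 = 141.37038 g; 0.18 has 2 s.f., so the result keeps min(5, 2) = 2 s.f.
Rounded to 2 significant figures: 1.4 × 10^2 g.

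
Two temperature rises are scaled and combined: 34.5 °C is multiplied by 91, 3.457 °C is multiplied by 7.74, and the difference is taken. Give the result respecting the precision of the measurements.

3.1 × 10³ °C

34.5 × 91 = 3139.5 → 3.1 × 10³ °C (2 s.f., last digit at the 10^2 place).
3.457 × 7.74 = 26.75718 → 26.8 °C (3 s.f., last digit at the 10^-1 place).
Difference: 3112.74282 °C; keep the coarser place, 10^2.
Result: 3.1 × 10³ °C.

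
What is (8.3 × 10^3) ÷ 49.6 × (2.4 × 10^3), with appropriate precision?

4.0 × 10^5

(8.3 × 10^3) ÷ 49.6 × (2.4 × 10^3) = 401612.903226…
Multiplication/division keeps the fewest significant figures: 8.3 × 10^3 → 2 s.f., 49.6 → 3 s.f., 2.4 × 10^3 → 2 s.f.; limit is 2.
Rounded to 2 significant figures: 4.0 × 10^5.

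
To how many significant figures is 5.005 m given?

5.005: zeros between nonzero digits are significant.

4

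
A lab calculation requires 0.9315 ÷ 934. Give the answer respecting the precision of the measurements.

9.97 × 10^-4

0.9315 ÷ 934 = 0.000997323340471…
Multiplication/division keeps the fewest significant figures: 0.9315 → 4 s.f., 934 → 3 s.f.; limit is 3.
Rounded to 3 significant figures: 9.97 × 10^-4.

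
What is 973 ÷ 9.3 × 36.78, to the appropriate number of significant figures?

3.8 × 10³

973 ÷ 9.3 × 36.78 = 3848.05806452…
Multiplication/division keeps the fewest significant figures: 973 → 3 s.f., 9.3 → 2 s.f., 36.78 → 4 s.f.; limit is 2.
Rounded to 2 significant figures: 3.8 × 10³.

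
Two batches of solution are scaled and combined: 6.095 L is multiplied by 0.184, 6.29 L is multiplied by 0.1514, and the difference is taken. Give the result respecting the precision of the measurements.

6.095 × 0.184 = 1.12148 → 1.12 L (3 s.f., last digit at the 10^-2 place).
6.29 × 0.1514 = 0.952306 → 0.952 L (3 s.f., last digit at the 10^-3 place).
Difference: 0.169174 L; keep the coarser place, 10^-2.
Result: 0.17 L.

0.17 L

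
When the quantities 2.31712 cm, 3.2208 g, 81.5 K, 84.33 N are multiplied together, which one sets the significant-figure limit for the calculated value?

81.5 K

2.31712 cm → 6 s.f.; 3.2208 g → 5 s.f.; 81.5 K → 3 s.f.; 84.33 N → 4 s.f.
The fewest is 3 significant figures, from 81.5 K.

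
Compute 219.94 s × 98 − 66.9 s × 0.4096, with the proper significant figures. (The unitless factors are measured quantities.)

2.2 × 10⁴ s

219.94 × 98 = 21554.12 → 2.2 × 10⁴ s (2 s.f., last digit at the 10^3 place).
66.9 × 0.4096 = 27.40224 → 27.4 s (3 s.f., last digit at the 10^-1 place).
Difference: 21526.71776 s; keep the coarser place, 10^3.
Result: 2.2 × 10⁴ s.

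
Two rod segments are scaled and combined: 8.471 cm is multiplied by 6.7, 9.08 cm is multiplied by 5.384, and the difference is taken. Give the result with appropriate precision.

8.471 × 6.7 = 56.7557 → 57 cm (2 s.f., last digit at the 10^0 place).
9.08 × 5.384 = 48.88672 → 48.9 cm (3 s.f., last digit at the 10^-1 place).
Difference: 7.86898 cm; keep the coarser place, 10^0.
Result: 8 cm.

8 cm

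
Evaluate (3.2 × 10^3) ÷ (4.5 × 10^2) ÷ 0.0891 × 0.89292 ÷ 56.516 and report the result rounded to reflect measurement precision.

(3.2 × 10^3) ÷ (4.5 × 10^2) ÷ 0.0891 × 0.89292 ÷ 56.516 = 1.26095879354…
Multiplication/division keeps the fewest significant figures: 3.2 × 10^3 → 2 s.f., 4.5 × 10^2 → 2 s.f., 0.0891 → 3 s.f., 0.89292 → 5 s.f., 56.516 → 5 s.f.; limit is 2.
Rounded to 2 significant figures: 1.3.

1.3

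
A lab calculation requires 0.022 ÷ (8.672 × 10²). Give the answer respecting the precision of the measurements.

0.022 ÷ (8.672 × 10²) = 0.00002536900369…
Multiplication/division keeps the fewest significant figures: 0.022 → 2 s.f., 8.672 × 10² → 4 s.f.; limit is 2.
Rounded to 2 significant figures: 2.5 × 10⁻⁵.

2.5 × 10⁻⁵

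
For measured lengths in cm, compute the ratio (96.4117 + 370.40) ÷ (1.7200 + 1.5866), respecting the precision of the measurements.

141.18

96.4117 + 370.40 = 466.8117, limited to 2 d.p. → 5 s.f.; 1.7200 + 1.5866 = 3.3066, limited to 4 d.p. → 5 s.f.
Carrying full precision, 466.8117 ÷ 3.3066 = 141.17573943…; keep min(5, 5) = 5 s.f.
Rounded to 5 significant figures: 141.18.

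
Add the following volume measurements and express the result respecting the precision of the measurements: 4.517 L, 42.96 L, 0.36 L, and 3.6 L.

4.517 L + 42.96 L + 0.36 L + 3.6 L = 51.437 L.
Addition/subtraction keeps the fewest decimal places: 4.517 → 3 decimal places, 42.96 → 2 decimal places, 0.36 → 2 decimal places, 3.6 → 1 decimal place; limit is 1.
Rounded to 1 decimal place: 51.4 L.

51.4 L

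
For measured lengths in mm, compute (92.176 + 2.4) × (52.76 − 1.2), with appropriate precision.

92.176 + 2.4 = 94.576, limited to 1 d.p. → 3 s.f.; 52.76 − 1.2 = 51.56, limited to 1 d.p. → 3 s.f.
Carrying full precision, 94.576 × 51.56 = 4876.33856; keep min(3, 3) = 3 s.f.
Rounded to 3 significant figures: 4.88 × 10^3 mm².

4.88 × 10^3 mm²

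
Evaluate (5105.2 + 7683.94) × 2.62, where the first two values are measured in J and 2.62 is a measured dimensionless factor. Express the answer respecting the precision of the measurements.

5105.2 J + 7683.94 J = 12789.14 J; the sum is limited to 1 decimal place (6 s.f.).
Carrying full precision, 12789.14 × 2.62 = 33507.5468 J; 2.62 has 3 s.f., so the result keeps min(6, 3) = 3 s.f.
Rounded to 3 significant figures: 3.35 × 10⁴ J.

3.35 × 10⁴ J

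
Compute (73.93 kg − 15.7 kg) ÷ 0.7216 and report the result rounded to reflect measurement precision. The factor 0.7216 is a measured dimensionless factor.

80.7 kg

73.93 kg − 15.7 kg = 58.23 kg; the difference is limited to 1 decimal place (3 s.f.).
Carrying full precision, 58.23 ÷ 0.7216 = 80.6956762749… kg; 0.7216 has 4 s.f., so the result keeps min(3, 4) = 3 s.f.
Rounded to 3 significant figures: 80.7 kg.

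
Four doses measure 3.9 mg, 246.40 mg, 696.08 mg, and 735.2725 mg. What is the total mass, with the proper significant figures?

1681.7 mg

3.9 mg + 246.40 mg + 696.08 mg + 735.2725 mg = 1681.6525 mg.
Addition/subtraction keeps the fewest decimal places: 3.9 → 1 decimal place, 246.40 → 2 decimal places, 696.08 → 2 decimal places, 735.2725 → 4 decimal places; limit is 1.
Rounded to 1 decimal place: 1681.7 mg.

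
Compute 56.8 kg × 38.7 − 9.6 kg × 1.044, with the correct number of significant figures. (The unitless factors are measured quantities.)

56.8 × 38.7 = 2198.16 → 2.20 × 10^3 kg (3 s.f., last digit at the 10^1 place).
9.6 × 1.044 = 10.0224 → 10. kg (2 s.f., last digit at the 10^0 place).
Difference: 2188.1376 kg; keep the coarser place, 10^1.
Result: 2.19 × 10^3 kg.

2.19 × 10^3 kg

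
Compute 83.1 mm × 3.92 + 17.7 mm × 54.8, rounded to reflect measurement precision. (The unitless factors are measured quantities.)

1296 mm

83.1 × 3.92 = 325.752 → 326 mm (3 s.f., last digit at the 10^0 place).
17.7 × 54.8 = 969.96 → 9.70 × 10^2 mm (3 s.f., last digit at the 10^0 place).
Sum: 1295.712 mm; keep the coarser place, 10^0.
Result: 1296 mm.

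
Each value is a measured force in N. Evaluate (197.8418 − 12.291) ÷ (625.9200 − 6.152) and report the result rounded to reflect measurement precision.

197.8418 − 12.291 = 185.5508, limited to 3 d.p. → 6 s.f.; 625.9200 − 6.152 = 619.7680, limited to 3 d.p. → 6 s.f.
Carrying full precision, 185.5508 ÷ 619.7680 = 0.299387512747…; keep min(6, 6) = 6 s.f.
Rounded to 6 significant figures: 0.299388.

0.299388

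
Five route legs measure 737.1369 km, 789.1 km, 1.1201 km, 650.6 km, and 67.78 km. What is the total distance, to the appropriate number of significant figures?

737.1369 km + 789.1 km + 1.1201 km + 650.6 km + 67.78 km = 2245.7370 km.
Addition/subtraction keeps the fewest decimal places: 737.1369 → 4 decimal places, 789.1 → 1 decimal place, 1.1201 → 4 decimal places, 650.6 → 1 decimal place, 67.78 → 2 decimal places; limit is 1.
Rounded to 1 decimal place: 2245.7 km.

2245.7 km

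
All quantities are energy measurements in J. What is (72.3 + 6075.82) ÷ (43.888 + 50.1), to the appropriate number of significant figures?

72.3 + 6075.82 = 6148.12, limited to 1 d.p. → 5 s.f.; 43.888 + 50.1 = 93.988, limited to 1 d.p. → 3 s.f.
Carrying full precision, 6148.12 ÷ 93.988 = 65.4138826233…; keep min(5, 3) = 3 s.f.
Rounded to 3 significant figures: 65.4.

65.4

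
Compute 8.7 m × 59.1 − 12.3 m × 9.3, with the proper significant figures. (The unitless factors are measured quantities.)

4.0 × 10² m

8.7 × 59.1 = 514.17 → 5.1 × 10² m (2 s.f., last digit at the 10^1 place).
12.3 × 9.3 = 114.39 → 1.1 × 10² m (2 s.f., last digit at the 10^1 place).
Difference: 399.78 m; keep the coarser place, 10^1.
Result: 4.0 × 10² m.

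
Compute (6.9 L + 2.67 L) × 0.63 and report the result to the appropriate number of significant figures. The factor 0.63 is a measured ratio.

6.0 L

6.9 L + 2.67 L = 9.57 L; the sum is limited to 1 decimal place (2 s.f.).
Carrying full precision, 9.57 × 0.63 = 6.0291 L; 0.63 has 2 s.f., so the result keeps min(2, 2) = 2 s.f.
Rounded to 2 significant figures: 6.0 L.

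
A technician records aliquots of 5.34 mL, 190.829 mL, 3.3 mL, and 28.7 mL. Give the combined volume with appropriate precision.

5.34 mL + 190.829 mL + 3.3 mL + 28.7 mL = 228.169 mL.
Addition/subtraction keeps the fewest decimal places: 5.34 → 2 decimal places, 190.829 → 3 decimal places, 3.3 → 1 decimal place, 28.7 → 1 decimal place; limit is 1.
Rounded to 1 decimal place: 228.2 mL.

228.2 mL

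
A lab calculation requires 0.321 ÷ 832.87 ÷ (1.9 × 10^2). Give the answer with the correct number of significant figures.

0.321 ÷ 832.87 ÷ (1.9 × 10^2) = 0.00000202849626498…
Multiplication/division keeps the fewest significant figures: 0.321 → 3 s.f., 832.87 → 5 s.f., 1.9 × 10^2 → 2 s.f.; limit is 2.
Rounded to 2 significant figures: 2.0 × 10^-6.

2.0 × 10^-6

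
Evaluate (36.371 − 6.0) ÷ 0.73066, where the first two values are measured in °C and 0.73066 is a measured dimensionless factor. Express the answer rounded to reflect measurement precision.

41.6 °C

36.371 °C − 6.0 °C = 30.371 °C; the difference is limited to 1 decimal place (3 s.f.).
Carrying full precision, 30.371 ÷ 0.73066 = 41.5665288917… °C; 0.73066 has 5 s.f., so the result keeps min(3, 5) = 3 s.f.
Rounded to 3 significant figures: 41.6 °C.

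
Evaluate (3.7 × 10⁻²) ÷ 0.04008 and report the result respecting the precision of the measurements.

(3.7 × 10⁻²) ÷ 0.04008 = 0.923153692615…
Multiplication/division keeps the fewest significant figures: 3.7 × 10⁻² → 2 s.f., 0.04008 → 4 s.f.; limit is 2.
Rounded to 2 significant figures: 0.92.

0.92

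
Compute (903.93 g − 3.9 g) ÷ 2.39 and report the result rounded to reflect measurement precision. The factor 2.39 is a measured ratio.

903.93 g − 3.9 g = 900.03 g; the difference is limited to 1 decimal place (4 s.f.).
Carrying full precision, 900.03 ÷ 2.39 = 376.581589958… g; 2.39 has 3 s.f., so the result keeps min(4, 3) = 3 s.f.
Rounded to 3 significant figures: 3.77 × 10² g.

3.77 × 10² g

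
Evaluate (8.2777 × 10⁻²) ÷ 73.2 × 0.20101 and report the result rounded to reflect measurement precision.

(8.2777 × 10⁻²) ÷ 73.2 × 0.20101 = 0.000227308808333…
Multiplication/division keeps the fewest significant figures: 8.2777 × 10⁻² → 5 s.f., 73.2 → 3 s.f., 0.20101 → 5 s.f.; limit is 3.
Rounded to 3 significant figures: 2.27 × 10⁻⁴.

2.27 × 10⁻⁴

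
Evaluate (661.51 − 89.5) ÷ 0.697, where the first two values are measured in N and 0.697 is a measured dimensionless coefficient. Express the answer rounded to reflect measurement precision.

661.51 N − 89.5 N = 572.01 N; the difference is limited to 1 decimal place (4 s.f.).
Carrying full precision, 572.01 ÷ 0.697 = 820.674318508… N; 0.697 has 3 s.f., so the result keeps min(4, 3) = 3 s.f.
Rounded to 3 significant figures: 821 N.

821 N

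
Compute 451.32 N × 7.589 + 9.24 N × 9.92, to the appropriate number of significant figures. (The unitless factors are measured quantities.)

451.32 × 7.589 = 3425.06748 → 3425 N (4 s.f., last digit at the 10^0 place).
9.24 × 9.92 = 91.6608 → 91.7 N (3 s.f., last digit at the 10^-1 place).
Sum: 3516.72828 N; keep the coarser place, 10^0.
Result: 3.517 × 10^3 N.

3.517 × 10^3 N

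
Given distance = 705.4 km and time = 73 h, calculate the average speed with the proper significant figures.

9.7 km/h

average speed = 705.4 km ÷ 73 h = 9.66301369863… km/h.
705.4 has 4 significant figures; 73 has 2.
Division/multiplication keeps the fewest: 2 significant figures.
Rounded: 9.7 km/h.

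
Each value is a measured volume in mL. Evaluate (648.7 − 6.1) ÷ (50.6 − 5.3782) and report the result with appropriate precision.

14.2

648.7 − 6.1 = 642.6, limited to 1 d.p. → 4 s.f.; 50.6 − 5.3782 = 45.2218, limited to 1 d.p. → 3 s.f.
Carrying full precision, 642.6 ÷ 45.2218 = 14.2099606827…; keep min(4, 3) = 3 s.f.
Rounded to 3 significant figures: 14.2.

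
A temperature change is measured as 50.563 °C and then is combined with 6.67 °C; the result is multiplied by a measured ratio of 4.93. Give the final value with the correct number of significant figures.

282 °C

50.563 °C + 6.67 °C = 57.233 °C; the sum is limited to 2 decimal places (4 s.f.).
Carrying full precision, 57.233 × 4.93 = 282.15869 °C; 4.93 has 3 s.f., so the result keeps min(4, 3) = 3 s.f.
Rounded to 3 significant figures: 282 °C.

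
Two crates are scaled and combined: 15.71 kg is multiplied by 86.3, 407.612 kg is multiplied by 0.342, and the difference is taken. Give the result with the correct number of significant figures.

1.22 × 10³ kg

15.71 × 86.3 = 1355.773 → 1.36 × 10³ kg (3 s.f., last digit at the 10^1 place).
407.612 × 0.342 = 139.403304 → 139 kg (3 s.f., last digit at the 10^0 place).
Difference: 1216.369696 kg; keep the coarser place, 10^1.
Result: 1.22 × 10³ kg.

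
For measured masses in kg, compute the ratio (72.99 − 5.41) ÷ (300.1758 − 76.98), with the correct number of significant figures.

72.99 − 5.41 = 67.58, limited to 2 d.p. → 4 s.f.; 300.1758 − 76.98 = 223.1958, limited to 2 d.p. → 5 s.f.
Carrying full precision, 67.58 ÷ 223.1958 = 0.302783475316…; keep min(4, 5) = 4 s.f.
Rounded to 4 significant figures: 0.3028.

0.3028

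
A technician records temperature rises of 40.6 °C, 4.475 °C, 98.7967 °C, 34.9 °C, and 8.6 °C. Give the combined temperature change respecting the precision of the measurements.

40.6 °C + 4.475 °C + 98.7967 °C + 34.9 °C + 8.6 °C = 187.3717 °C.
Addition/subtraction keeps the fewest decimal places: 40.6 → 1 decimal place, 4.475 → 3 decimal places, 98.7967 → 4 decimal places, 34.9 → 1 decimal place, 8.6 → 1 decimal place; limit is 1.
Rounded to 1 decimal place: 187.4 °C.

187.4 °C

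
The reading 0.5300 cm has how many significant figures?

0.5300: leading zeros are not significant; trailing zeros after a decimal point are significant.

4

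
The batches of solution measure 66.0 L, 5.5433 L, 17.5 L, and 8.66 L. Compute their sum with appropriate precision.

66.0 L + 5.5433 L + 17.5 L + 8.66 L = 97.7033 L.
Addition/subtraction keeps the fewest decimal places: 66.0 → 1 decimal place, 5.5433 → 4 decimal places, 17.5 → 1 decimal place, 8.66 → 2 decimal places; limit is 1.
Rounded to 1 decimal place: 97.7 L.

97.7 L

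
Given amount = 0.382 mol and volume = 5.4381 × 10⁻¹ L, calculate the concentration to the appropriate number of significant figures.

concentration = 0.382 mol ÷ 5.4381 × 10⁻¹ L = 0.702451223773… mol/L.
0.382 has 3 significant figures; 5.4381 × 10⁻¹ has 5.
Division/multiplication keeps the fewest: 3 significant figures.
Rounded: 0.702 mol/L.

0.702 mol/L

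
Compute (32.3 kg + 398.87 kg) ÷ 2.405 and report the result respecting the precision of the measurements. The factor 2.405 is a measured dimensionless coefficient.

32.3 kg + 398.87 kg = 431.17 kg; the sum is limited to 1 decimal place (4 s.f.).
Carrying full precision, 431.17 ÷ 2.405 = 179.280665281… kg; 2.405 has 4 s.f., so the result keeps min(4, 4) = 4 s.f.
Rounded to 4 significant figures: 179.3 kg.

179.3 kg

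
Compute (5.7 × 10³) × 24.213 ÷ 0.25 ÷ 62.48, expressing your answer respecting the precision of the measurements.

8.8 × 10³

(5.7 × 10³) × 24.213 ÷ 0.25 ÷ 62.48 = 8835.72983355…
Multiplication/division keeps the fewest significant figures: 5.7 × 10³ → 2 s.f., 24.213 → 5 s.f., 0.25 → 2 s.f., 62.48 → 4 s.f.; limit is 2.
Rounded to 2 significant figures: 8.8 × 10³.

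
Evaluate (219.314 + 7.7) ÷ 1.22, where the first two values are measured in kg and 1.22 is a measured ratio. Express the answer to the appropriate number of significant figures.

219.314 kg + 7.7 kg = 227.014 kg; the sum is limited to 1 decimal place (4 s.f.).
Carrying full precision, 227.014 ÷ 1.22 = 186.07704918… kg; 1.22 has 3 s.f., so the result keeps min(4, 3) = 3 s.f.
Rounded to 3 significant figures: 186 kg.

186 kg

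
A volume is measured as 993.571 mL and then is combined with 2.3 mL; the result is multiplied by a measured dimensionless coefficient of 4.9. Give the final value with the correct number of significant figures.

993.571 mL + 2.3 mL = 995.871 mL; the sum is limited to 1 decimal place (4 s.f.).
Carrying full precision, 995.871 × 4.9 = 4879.7679 mL; 4.9 has 2 s.f., so the result keeps min(4, 2) = 2 s.f.
Rounded to 2 significant figures: 4.9 × 10³ mL.

4.9 × 10³ mL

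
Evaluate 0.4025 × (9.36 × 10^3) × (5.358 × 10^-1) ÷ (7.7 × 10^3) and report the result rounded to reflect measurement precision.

0.26

0.4025 × (9.36 × 10^3) × (5.358 × 10^-1) ÷ (7.7 × 10^3) = 0.262152327273…
Multiplication/division keeps the fewest significant figures: 0.4025 → 4 s.f., 9.36 × 10^3 → 3 s.f., 5.358 × 10^-1 → 4 s.f., 7.7 × 10^3 → 2 s.f.; limit is 2.
Rounded to 2 significant figures: 0.26.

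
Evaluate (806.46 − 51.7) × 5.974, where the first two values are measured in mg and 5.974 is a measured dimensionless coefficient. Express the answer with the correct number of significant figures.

806.46 mg − 51.7 mg = 754.76 mg; the difference is limited to 1 decimal place (4 s.f.).
Carrying full precision, 754.76 × 5.974 = 4508.93624 mg; 5.974 has 4 s.f., so the result keeps min(4, 4) = 4 s.f.
Rounded to 4 significant figures: 4509 mg.

4509 mg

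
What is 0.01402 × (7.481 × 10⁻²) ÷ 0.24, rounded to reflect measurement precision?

0.01402 × (7.481 × 10⁻²) ÷ 0.24 = 0.00437015083333…
Multiplication/division keeps the fewest significant figures: 0.01402 → 4 s.f., 7.481 × 10⁻² → 4 s.f., 0.24 → 2 s.f.; limit is 2.
Rounded to 2 significant figures: 0.0044.

0.0044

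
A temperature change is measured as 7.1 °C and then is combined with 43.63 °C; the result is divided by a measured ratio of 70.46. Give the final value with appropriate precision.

7.1 °C + 43.63 °C = 50.73 °C; the sum is limited to 1 decimal place (3 s.f.).
Carrying full precision, 50.73 ÷ 70.46 = 0.71998296906… °C; 70.46 has 4 s.f., so the result keeps min(3, 4) = 3 s.f.
Rounded to 3 significant figures: 0.720 °C.

0.720 °C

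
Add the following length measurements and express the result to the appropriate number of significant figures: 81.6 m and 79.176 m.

160.8 m

81.6 m + 79.176 m = 160.776 m.
Addition/subtraction keeps the fewest decimal places: 81.6 → 1 decimal place, 79.176 → 3 decimal places; limit is 1.
Rounded to 1 decimal place: 160.8 m.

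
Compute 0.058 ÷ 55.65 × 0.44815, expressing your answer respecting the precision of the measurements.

0.058 ÷ 55.65 × 0.44815 = 0.000467074573226…
Multiplication/division keeps the fewest significant figures: 0.058 → 2 s.f., 55.65 → 4 s.f., 0.44815 → 5 s.f.; limit is 2.
Rounded to 2 significant figures: 4.7 × 10⁻⁴.

4.7 × 10⁻⁴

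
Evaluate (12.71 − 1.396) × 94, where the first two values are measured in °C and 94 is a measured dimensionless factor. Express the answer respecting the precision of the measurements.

1.1 × 10^3 °C

12.71 °C − 1.396 °C = 11.314 °C; the difference is limited to 2 decimal places (4 s.f.).
Carrying full precision, 11.314 × 94 = 1063.516 °C; 94 has 2 s.f., so the result keeps min(4, 2) = 2 s.f.
Rounded to 2 significant figures: 1.1 × 10^3 °C.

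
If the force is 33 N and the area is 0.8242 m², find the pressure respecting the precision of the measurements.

4.0 × 10^1 Pa

pressure = 33 N ÷ 0.8242 m² = 40.0388255278… Pa.
33 has 2 significant figures; 0.8242 has 4.
Division/multiplication keeps the fewest: 2 significant figures.
Rounded: 4.0 × 10^1 Pa.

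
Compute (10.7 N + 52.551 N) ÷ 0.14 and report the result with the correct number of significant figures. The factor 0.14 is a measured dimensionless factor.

4.5 × 10² N

10.7 N + 52.551 N = 63.251 N; the sum is limited to 1 decimal place (3 s.f.).
Carrying full precision, 63.251 ÷ 0.14 = 451.792857143… N; 0.14 has 2 s.f., so the result keeps min(3, 2) = 2 s.f.
Rounded to 2 significant figures: 4.5 × 10² N.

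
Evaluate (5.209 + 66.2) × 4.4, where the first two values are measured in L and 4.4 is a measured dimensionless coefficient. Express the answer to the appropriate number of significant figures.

5.209 L + 66.2 L = 71.409 L; the sum is limited to 1 decimal place (3 s.f.).
Carrying full precision, 71.409 × 4.4 = 314.1996 L; 4.4 has 2 s.f., so the result keeps min(3, 2) = 2 s.f.
Rounded to 2 significant figures: 3.1 × 10² L.

3.1 × 10² L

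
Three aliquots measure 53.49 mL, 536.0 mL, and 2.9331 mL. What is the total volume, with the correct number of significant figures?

53.49 mL + 536.0 mL + 2.9331 mL = 592.4231 mL.
Addition/subtraction keeps the fewest decimal places: 53.49 → 2 decimal places, 536.0 → 1 decimal place, 2.9331 → 4 decimal places; limit is 1.
Rounded to 1 decimal place: 592.4 mL.

592.4 mL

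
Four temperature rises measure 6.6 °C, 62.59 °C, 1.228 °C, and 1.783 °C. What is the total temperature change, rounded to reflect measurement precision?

72.2 °C

6.6 °C + 62.59 °C + 1.228 °C + 1.783 °C = 72.201 °C.
Addition/subtraction keeps the fewest decimal places: 6.6 → 1 decimal place, 62.59 → 2 decimal places, 1.228 → 3 decimal places, 1.783 → 3 decimal places; limit is 1.
Rounded to 1 decimal place: 72.2 °C.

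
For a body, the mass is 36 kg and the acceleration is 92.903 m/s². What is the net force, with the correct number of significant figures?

3.3 × 10³ N

net force = 36 kg × 92.903 m/s² = 3344.508 N.
36 has 2 significant figures; 92.903 has 5.
Division/multiplication keeps the fewest: 2 significant figures.
Rounded: 3.3 × 10³ N.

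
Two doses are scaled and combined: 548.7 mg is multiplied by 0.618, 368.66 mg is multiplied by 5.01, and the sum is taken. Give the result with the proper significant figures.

548.7 × 0.618 = 339.0966 → 339 mg (3 s.f., last digit at the 10^0 place).
368.66 × 5.01 = 1846.9866 → 1.85 × 10³ mg (3 s.f., last digit at the 10^1 place).
Sum: 2186.0832 mg; keep the coarser place, 10^1.
Result: 2.19 × 10³ mg.

2.19 × 10³ mg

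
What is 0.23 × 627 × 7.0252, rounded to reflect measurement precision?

0.23 × 627 × 7.0252 = 1013.104092
Multiplication/division keeps the fewest significant figures: 0.23 → 2 s.f., 627 → 3 s.f., 7.0252 → 5 s.f.; limit is 2.
Rounded to 2 significant figures: 1.0 × 10^3.

1.0 × 10^3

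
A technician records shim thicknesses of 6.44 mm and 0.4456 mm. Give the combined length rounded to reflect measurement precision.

6.44 mm + 0.4456 mm = 6.8856 mm.
Addition/subtraction keeps the fewest decimal places: 6.44 → 2 decimal places, 0.4456 → 4 decimal places; limit is 2.
Rounded to 2 decimal places: 6.89 mm.

6.89 mm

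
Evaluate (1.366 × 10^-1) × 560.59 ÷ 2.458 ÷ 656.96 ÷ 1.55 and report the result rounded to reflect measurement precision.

(1.366 × 10^-1) × 560.59 ÷ 2.458 ÷ 656.96 ÷ 1.55 = 0.0305945127741…
Multiplication/division keeps the fewest significant figures: 1.366 × 10^-1 → 4 s.f., 560.59 → 5 s.f., 2.458 → 4 s.f., 656.96 → 5 s.f., 1.55 → 3 s.f.; limit is 3.
Rounded to 3 significant figures: 0.0306.

0.0306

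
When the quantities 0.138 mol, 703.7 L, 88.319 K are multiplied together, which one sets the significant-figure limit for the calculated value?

0.138 mol

0.138 mol → 3 s.f.; 703.7 L → 4 s.f.; 88.319 K → 5 s.f.
The fewest is 3 significant figures, from 0.138 mol.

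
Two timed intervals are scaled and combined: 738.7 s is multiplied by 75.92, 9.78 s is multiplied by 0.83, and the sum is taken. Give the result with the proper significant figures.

5.609 × 10⁴ s

738.7 × 75.92 = 56082.104 → 5.608 × 10⁴ s (4 s.f., last digit at the 10^1 place).
9.78 × 0.83 = 8.1174 → 8.1 s (2 s.f., last digit at the 10^-1 place).
Sum: 56090.2214 s; keep the coarser place, 10^1.
Result: 5.609 × 10⁴ s.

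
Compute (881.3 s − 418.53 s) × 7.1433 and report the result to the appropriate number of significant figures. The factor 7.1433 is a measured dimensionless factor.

3306 s

881.3 s − 418.53 s = 462.77 s; the difference is limited to 1 decimal place (4 s.f.).
Carrying full precision, 462.77 × 7.1433 = 3305.704941 s; 7.1433 has 5 s.f., so the result keeps min(4, 5) = 4 s.f.
Rounded to 4 significant figures: 3306 s.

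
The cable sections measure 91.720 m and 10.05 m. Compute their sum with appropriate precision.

91.720 m + 10.05 m = 101.770 m.
Addition/subtraction keeps the fewest decimal places: 91.720 → 3 decimal places, 10.05 → 2 decimal places; limit is 2.
Rounded to 2 decimal places: 101.77 m.

101.77 m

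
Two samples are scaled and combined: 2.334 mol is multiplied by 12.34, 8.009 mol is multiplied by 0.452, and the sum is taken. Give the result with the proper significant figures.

32.42 mol

2.334 × 12.34 = 28.80156 → 28.80 mol (4 s.f., last digit at the 10^-2 place).
8.009 × 0.452 = 3.620068 → 3.62 mol (3 s.f., last digit at the 10^-2 place).
Sum: 32.421628 mol; keep the coarser place, 10^-2.
Result: 32.42 mol.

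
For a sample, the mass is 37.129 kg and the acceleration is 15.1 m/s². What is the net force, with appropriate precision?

5.61 × 10² N

net force = 37.129 kg × 15.1 m/s² = 560.6479 N.
37.129 has 5 significant figures; 15.1 has 3.
Division/multiplication keeps the fewest: 3 significant figures.
Rounded: 5.61 × 10² N.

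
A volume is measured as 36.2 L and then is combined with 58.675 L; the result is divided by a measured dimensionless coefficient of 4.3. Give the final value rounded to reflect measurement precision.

36.2 L + 58.675 L = 94.875 L; the sum is limited to 1 decimal place (3 s.f.).
Carrying full precision, 94.875 ÷ 4.3 = 22.0639534884… L; 4.3 has 2 s.f., so the result keeps min(3, 2) = 2 s.f.
Rounded to 2 significant figures: 22 L.

22 L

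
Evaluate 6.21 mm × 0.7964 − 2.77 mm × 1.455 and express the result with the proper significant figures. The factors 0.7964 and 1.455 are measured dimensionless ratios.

6.21 × 0.7964 = 4.945644 → 4.95 mm (3 s.f., last digit at the 10^-2 place).
2.77 × 1.455 = 4.03035 → 4.03 mm (3 s.f., last digit at the 10^-2 place).
Difference: 0.915294 mm; keep the coarser place, 10^-2.
Result: 0.92 mm.

0.92 mm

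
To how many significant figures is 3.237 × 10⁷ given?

3.237 × 10⁷: in scientific notation every digit of the coefficient is significant.

4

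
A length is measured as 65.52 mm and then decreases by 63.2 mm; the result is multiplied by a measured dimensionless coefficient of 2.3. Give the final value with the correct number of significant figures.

65.52 mm − 63.2 mm = 2.32 mm; the difference is limited to 1 decimal place (2 s.f.).
Carrying full precision, 2.32 × 2.3 = 5.336 mm; 2.3 has 2 s.f., so the result keeps min(2, 2) = 2 s.f.
Rounded to 2 significant figures: 5.3 mm.

5.3 mm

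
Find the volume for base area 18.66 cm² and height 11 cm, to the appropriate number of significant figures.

2.1 × 10^2 cm³

volume = 18.66 cm² × 11 cm = 205.26 cm³.
18.66 has 4 significant figures; 11 has 2.
Division/multiplication keeps the fewest: 2 significant figures.
Rounded: 2.1 × 10^2 cm³.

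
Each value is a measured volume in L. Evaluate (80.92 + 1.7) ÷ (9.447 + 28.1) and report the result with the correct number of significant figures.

2.20

80.92 + 1.7 = 82.62, limited to 1 d.p. → 3 s.f.; 9.447 + 28.1 = 37.547, limited to 1 d.p. → 3 s.f.
Carrying full precision, 82.62 ÷ 37.547 = 2.20044211255…; keep min(3, 3) = 3 s.f.
Rounded to 3 significant figures: 2.20.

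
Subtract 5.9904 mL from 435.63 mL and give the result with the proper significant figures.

435.63 mL − 5.9904 mL = 429.6396 mL.
Addition/subtraction keeps the fewest decimal places: 435.63 → 2 decimal places, 5.9904 → 4 decimal places; limit is 2.
Rounded to 2 decimal places: 429.64 mL.

429.64 mL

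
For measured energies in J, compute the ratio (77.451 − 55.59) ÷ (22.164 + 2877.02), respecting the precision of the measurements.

0.007540

77.451 − 55.59 = 21.861, limited to 2 d.p. → 4 s.f.; 22.164 + 2877.02 = 2899.184, limited to 2 d.p. → 6 s.f.
Carrying full precision, 21.861 ÷ 2899.184 = 0.00754039757394…; keep min(4, 6) = 4 s.f.
Rounded to 4 significant figures: 0.007540.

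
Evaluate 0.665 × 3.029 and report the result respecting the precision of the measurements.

0.665 × 3.029 = 2.014285
Multiplication/division keeps the fewest significant figures: 0.665 → 3 s.f., 3.029 → 4 s.f.; limit is 3.
Rounded to 3 significant figures: 2.01.

2.01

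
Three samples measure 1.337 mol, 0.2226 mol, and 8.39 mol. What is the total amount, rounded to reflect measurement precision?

9.95 mol

1.337 mol + 0.2226 mol + 8.39 mol = 9.9496 mol.
Addition/subtraction keeps the fewest decimal places: 1.337 → 3 decimal places, 0.2226 → 4 decimal places, 8.39 → 2 decimal places; limit is 2.
Rounded to 2 decimal places: 9.95 mol.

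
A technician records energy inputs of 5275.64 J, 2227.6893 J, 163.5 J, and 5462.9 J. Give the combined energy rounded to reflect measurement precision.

1.31297 × 10⁴ J

5275.64 J + 2227.6893 J + 163.5 J + 5462.9 J = 13129.7293 J.
Addition/subtraction keeps the fewest decimal places: 5275.64 → 2 decimal places, 2227.6893 → 4 decimal places, 163.5 → 1 decimal place, 5462.9 → 1 decimal place; limit is 1.
Rounded to 1 decimal place: 1.31297 × 10⁴ J.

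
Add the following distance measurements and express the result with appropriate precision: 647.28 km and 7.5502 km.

647.28 km + 7.5502 km = 654.8302 km.
Addition/subtraction keeps the fewest decimal places: 647.28 → 2 decimal places, 7.5502 → 4 decimal places; limit is 2.
Rounded to 2 decimal places: 654.83 km.

654.83 km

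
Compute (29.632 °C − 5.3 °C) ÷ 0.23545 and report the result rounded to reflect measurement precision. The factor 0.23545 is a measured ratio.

103 °C

29.632 °C − 5.3 °C = 24.332 °C; the difference is limited to 1 decimal place (3 s.f.).
Carrying full precision, 24.332 ÷ 0.23545 = 103.34253557… °C; 0.23545 has 5 s.f., so the result keeps min(3, 5) = 3 s.f.
Rounded to 3 significant figures: 103 °C.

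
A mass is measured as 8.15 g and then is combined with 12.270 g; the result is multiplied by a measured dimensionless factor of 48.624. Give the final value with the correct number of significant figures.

992.9 g

8.15 g + 12.270 g = 20.420 g; the sum is limited to 2 decimal places (4 s.f.).
Carrying full precision, 20.420 × 48.624 = 992.90208 g; 48.624 has 5 s.f., so the result keeps min(4, 5) = 4 s.f.
Rounded to 4 significant figures: 992.9 g.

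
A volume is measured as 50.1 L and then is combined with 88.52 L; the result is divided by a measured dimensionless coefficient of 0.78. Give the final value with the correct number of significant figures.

50.1 L + 88.52 L = 138.62 L; the sum is limited to 1 decimal place (4 s.f.).
Carrying full precision, 138.62 ÷ 0.78 = 177.717948718… L; 0.78 has 2 s.f., so the result keeps min(4, 2) = 2 s.f.
Rounded to 2 significant figures: 1.8 × 10^2 L.

1.8 × 10^2 L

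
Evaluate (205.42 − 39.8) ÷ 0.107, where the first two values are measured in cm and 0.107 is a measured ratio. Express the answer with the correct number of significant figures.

1.55 × 10³ cm

205.42 cm − 39.8 cm = 165.62 cm; the difference is limited to 1 decimal place (4 s.f.).
Carrying full precision, 165.62 ÷ 0.107 = 1547.85046729… cm; 0.107 has 3 s.f., so the result keeps min(4, 3) = 3 s.f.
Rounded to 3 significant figures: 1.55 × 10³ cm.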